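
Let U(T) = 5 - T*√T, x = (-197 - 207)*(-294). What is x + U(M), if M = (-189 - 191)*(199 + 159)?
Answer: 118781 + 272080*I*√34010 ≈ 1.1878e+5 + 5.0176e+7*I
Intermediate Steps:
M = -136040 (M = -380*358 = -136040)
x = 118776 (x = -404*(-294) = 118776)
U(T) = 5 - T^(3/2)
x + U(M) = 118776 + (5 - (-136040)^(3/2)) = 118776 + (5 - (-272080)*I*√34010) = 118776 + (5 + 272080*I*√34010) = 118781 + 272080*I*√34010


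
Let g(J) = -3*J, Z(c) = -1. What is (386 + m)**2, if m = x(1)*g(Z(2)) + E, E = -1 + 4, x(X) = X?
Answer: 153664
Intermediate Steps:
E = 3
m = 6 (m = 1*(-3*(-1)) + 3 = 1*3 + 3 = 3 + 3 = 6)
(386 + m)**2 = (386 + 6)**2 = 392**2 = 153664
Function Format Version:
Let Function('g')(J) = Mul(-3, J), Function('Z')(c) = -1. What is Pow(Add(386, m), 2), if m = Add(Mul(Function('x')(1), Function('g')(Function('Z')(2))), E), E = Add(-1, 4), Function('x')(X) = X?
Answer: 153664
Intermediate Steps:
E = 3
m = 6 (m = Add(Mul(1, Mul(-3, -1)), 3) = Add(Mul(1, 3), 3) = Add(3, 3) = 6)
Pow(Add(386, m), 2) = Pow(Add(386, 6), 2) = Pow(392, 2) = 153664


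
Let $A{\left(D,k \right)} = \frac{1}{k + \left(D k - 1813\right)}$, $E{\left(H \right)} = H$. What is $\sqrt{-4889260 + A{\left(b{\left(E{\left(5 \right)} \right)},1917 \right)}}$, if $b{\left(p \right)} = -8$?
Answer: $\frac{i \sqrt{17724623580398}}{1904} \approx 2211.2 i$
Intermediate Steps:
$A{\left(D,k \right)} = \frac{1}{-1813 + k + D k}$ ($A{\left(D,k \right)} = \frac{1}{k + \left(-1813 + D k\right)} = \frac{1}{-1813 + k + D k}$)
$\sqrt{-4889260 + A{\left(b{\left(E{\left(5 \right)} \right)},1917 \right)}} = \sqrt{-4889260 + \frac{1}{-1813 + 1917 - 15336}} = \sqrt{-4889260 + \frac{1}{-15232}} = \sqrt{-4889260 - \frac{1}{15232}} = \sqrt{- \frac{74473208321}{15232}} = \frac{i \sqrt{17724623580398}}{1904}$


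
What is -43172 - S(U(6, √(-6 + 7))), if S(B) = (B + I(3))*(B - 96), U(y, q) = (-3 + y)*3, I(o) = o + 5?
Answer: -41693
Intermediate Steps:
I(o) = 5 + o
U(y, q) = -9 + 3*y
S(B) = (-96 + B)*(8 + B) (S(B) = (B + (5 + 3))*(B - 96) = (B + 8)*(-96 + B) = (8 + B)*(-96 + B) = (-96 + B)*(8 + B))
-43172 - S(U(6, √(-6 + 7))) = -43172 - (-768 + (-9 + 3*6)² - 88*(-9 + 3*6)) = -43172 - (-768 + (-9 + 18)² - 88*(-9 + 18)) = -43172 - (-768 + 9² - 88*9) = -43172 - (-768 + 81 - 792) = -43172 - 1*(-1479) = -43172 + 1479 = -41693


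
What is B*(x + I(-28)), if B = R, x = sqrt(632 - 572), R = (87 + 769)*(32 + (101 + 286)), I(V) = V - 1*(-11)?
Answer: -6097288 + 717328*sqrt(15) ≈ -3.3191e+6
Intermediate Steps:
I(V) = 11 + V (I(V) = V + 11 = 11 + V)
R = 358664 (R = 856*(32 + 387) = 856*419 = 358664)
x = 2*sqrt(15) (x = sqrt(60) = 2*sqrt(15) ≈ 7.7460)
B = 358664
B*(x + I(-28)) = 358664*(2*sqrt(15) + (11 - 28)) = 358664*(2*sqrt(15) - 17) = 358664*(-17 + 2*sqrt(15)) = -6097288 + 717328*sqrt(15)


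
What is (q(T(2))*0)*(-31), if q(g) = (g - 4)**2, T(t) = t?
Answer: 0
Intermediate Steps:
q(g) = (-4 + g)**2
(q(T(2))*0)*(-31) = ((-4 + 2)**2*0)*(-31) = ((-2)**2*0)*(-31) = (4*0)*(-31) = 0*(-31) = 0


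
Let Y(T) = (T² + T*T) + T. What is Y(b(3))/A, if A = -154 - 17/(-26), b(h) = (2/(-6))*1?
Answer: 26/35883 ≈ 0.00072458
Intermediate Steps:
b(h) = -⅓ (b(h) = (2*(-⅙))*1 = -⅓*1 = -⅓)
Y(T) = T + 2*T² (Y(T) = (T² + T²) + T = 2*T² + T = T + 2*T²)
A = -3987/26 (A = -154 - 17*(-1/26) = -154 + 17/26 = -3987/26 ≈ -153.35)
Y(b(3))/A = (-(1 + 2*(-⅓))/3)/(-3987/26) = -(1 - ⅔)/3*(-26/3987) = -⅓*⅓*(-26/3987) = -⅑*(-26/3987) = 26/35883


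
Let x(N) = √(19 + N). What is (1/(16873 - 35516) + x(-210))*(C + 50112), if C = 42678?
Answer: -92790/18643 + 92790*I*√191 ≈ -4.9772 + 1.2824e+6*I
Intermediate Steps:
(1/(16873 - 35516) + x(-210))*(C + 50112) = (1/(16873 - 35516) + √(19 - 210))*(42678 + 50112) = (1/(-18643) + √(-191))*92790 = (-1/18643 + I*√191)*92790 = -92790/18643 + 92790*I*√191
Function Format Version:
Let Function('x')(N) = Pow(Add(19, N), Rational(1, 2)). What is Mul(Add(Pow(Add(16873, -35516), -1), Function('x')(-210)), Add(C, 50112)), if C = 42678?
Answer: Add(Rational(-92790, 18643), Mul(92790, I, Pow(191, Rational(1, 2)))) ≈ Add(-4.9772, Mul(1.2824e+6, I))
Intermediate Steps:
Mul(Add(Pow(Add(16873, -35516), -1), Function('x')(-210)), Add(C, 50112)) = Mul(Add(Pow(Add(16873, -35516), -1), Pow(Add(19, -210), Rational(1, 2))), Add(42678, 50112)) = Mul(Add(Pow(-18643, -1), Pow(-191, Rational(1, 2))), 92790) = Mul(Add(Rational(-1, 18643), Mul(I, Pow(191, Rational(1, 2)))), 92790) = Add(Rational(-92790, 18643), Mul(92790, I, Pow(191, Rational(1, 2))))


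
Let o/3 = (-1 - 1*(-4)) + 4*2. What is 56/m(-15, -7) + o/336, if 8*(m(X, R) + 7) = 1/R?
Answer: -346909/44016 ≈ -7.8814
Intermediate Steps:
m(X, R) = -7 + 1/(8*R)
o = 33 (o = 3*((-1 - 1*(-4)) + 4*2) = 3*((-1 + 4) + 8) = 3*(3 + 8) = 3*11 = 33)
56/m(-15, -7) + o/336 = 56/(-7 + (1/8)/(-7)) + 33/336 = 56/(-7 + (1/8)*(-1/7)) + 33*(1/336) = 56/(-7 - 1/56) + 11/112 = 56/(-393/56) + 11/112 = 56*(-56/393) + 11/112 = -3136/393 + 11/112 = -346909/44016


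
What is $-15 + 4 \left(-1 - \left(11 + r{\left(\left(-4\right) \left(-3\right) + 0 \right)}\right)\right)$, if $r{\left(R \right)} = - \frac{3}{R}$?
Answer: $-62$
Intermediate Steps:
$-15 + 4 \left(-1 - \left(11 + r{\left(\left(-4\right) \left(-3\right) + 0 \right)}\right)\right) = -15 + 4 \left(-1 - \left(11 - \frac{3}{\left(-4\right) \left(-3\right) + 0}\right)\right) = -15 + 4 \left(-1 - \left(11 - \frac{3}{12 + 0}\right)\right) = -15 + 4 \left(-1 - \left(11 - \frac{3}{12}\right)\right) = -15 + 4 \left(-1 - \left(11 - \frac{1}{4}\right)\right) = -15 + 4 \left(-1 - \frac{43}{4}\right) = -15 + 4 \left(- \frac{47}{4}\right) = -15 - 47 = -62$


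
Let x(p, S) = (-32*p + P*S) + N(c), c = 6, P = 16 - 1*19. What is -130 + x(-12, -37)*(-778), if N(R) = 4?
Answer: -388352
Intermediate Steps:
P = -3 (P = 16 - 19 = -3)
x(p, S) = 4 - 32*p - 3*S (x(p, S) = (-32*p - 3*S) + 4 = 4 - 32*p - 3*S)
-130 + x(-12, -37)*(-778) = -130 + (4 - 32*(-12) - 3*(-37))*(-778) = -130 + (4 + 384 + 111)*(-778) = -130 + 499*(-778) = -130 - 388222 = -388352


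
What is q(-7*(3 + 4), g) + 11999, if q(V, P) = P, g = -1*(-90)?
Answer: 12089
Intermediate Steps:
g = 90
q(-7*(3 + 4), g) + 11999 = 90 + 11999 = 12089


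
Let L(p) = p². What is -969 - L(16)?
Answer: -1225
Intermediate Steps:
-969 - L(16) = -969 - 1*16² = -969 - 1*256 = -969 - 256 = -1225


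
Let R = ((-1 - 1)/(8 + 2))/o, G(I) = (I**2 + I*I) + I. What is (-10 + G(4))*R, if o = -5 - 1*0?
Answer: 26/25 ≈ 1.0400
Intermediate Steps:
o = -5 (o = -5 + 0 = -5)
G(I) = I + 2*I**2 (G(I) = (I**2 + I**2) + I = 2*I**2 + I = I + 2*I**2)
R = 1/25 (R = ((-1 - 1)/(8 + 2))/(-5) = -2/10*(-1/5) = -2*1/10*(-1/5) = -1/5*(-1/5) = 1/25 ≈ 0.040000)
(-10 + G(4))*R = (-10 + 4*(1 + 2*4))*(1/25) = (-10 + 4*(1 + 8))*(1/25) = (-10 + 4*9)*(1/25) = (-10 + 36)*(1/25) = 26*(1/25) = 26/25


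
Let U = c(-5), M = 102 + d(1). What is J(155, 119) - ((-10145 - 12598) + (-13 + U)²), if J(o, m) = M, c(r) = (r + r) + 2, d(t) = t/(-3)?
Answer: 67211/3 ≈ 22404.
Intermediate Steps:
d(t) = -t/3 (d(t) = t*(-⅓) = -t/3)
c(r) = 2 + 2*r (c(r) = 2*r + 2 = 2 + 2*r)
M = 305/3 (M = 102 - ⅓*1 = 102 - ⅓ = 305/3 ≈ 101.67)
J(o, m) = 305/3
U = -8 (U = 2 + 2*(-5) = 2 - 10 = -8)
J(155, 119) - ((-10145 - 12598) + (-13 + U)²) = 305/3 - ((-10145 - 12598) + (-13 - 8)²) = 305/3 - (-22743 + (-21)²) = 305/3 - (-22743 + 441) = 305/3 - 1*(-22302) = 305/3 + 22302 = 67211/3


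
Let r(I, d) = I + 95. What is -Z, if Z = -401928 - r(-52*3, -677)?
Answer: 401867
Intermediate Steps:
r(I, d) = 95 + I
Z = -401867 (Z = -401928 - (95 - 52*3) = -401928 - (95 - 156) = -401928 - 1*(-61) = -401928 + 61 = -401867)
-Z = -1*(-401867) = 401867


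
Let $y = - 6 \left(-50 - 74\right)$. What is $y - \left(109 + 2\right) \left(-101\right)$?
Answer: $11955$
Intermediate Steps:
$y = 744$ ($y = \left(-6\right) \left(-124\right) = 744$)
$y - \left(109 + 2\right) \left(-101\right) = 744 - \left(109 + 2\right) \left(-101\right) = 744 - 111 \left(-101\right) = 744 - -11211 = 744 + 11211 = 11955$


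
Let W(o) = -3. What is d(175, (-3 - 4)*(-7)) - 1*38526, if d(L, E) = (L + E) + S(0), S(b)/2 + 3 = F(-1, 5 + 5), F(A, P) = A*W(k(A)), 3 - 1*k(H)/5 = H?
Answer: -38302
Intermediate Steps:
k(H) = 15 - 5*H
F(A, P) = -3*A (F(A, P) = A*(-3) = -3*A)
S(b) = 0 (S(b) = -6 + 2*(-3*(-1)) = -6 + 2*3 = -6 + 6 = 0)
d(L, E) = E + L (d(L, E) = (L + E) + 0 = (E + L) + 0 = E + L)
d(175, (-3 - 4)*(-7)) - 1*38526 = ((-3 - 4)*(-7) + 175) - 1*38526 = (-7*(-7) + 175) - 38526 = (49 + 175) - 38526 = 224 - 38526 = -38302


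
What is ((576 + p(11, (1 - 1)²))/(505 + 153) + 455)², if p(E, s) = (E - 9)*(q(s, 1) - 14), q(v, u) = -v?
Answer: 22490700961/108241 ≈ 2.0778e+5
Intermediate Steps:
p(E, s) = (-14 - s)*(-9 + E) (p(E, s) = (E - 9)*(-s - 14) = (-9 + E)*(-14 - s) = (-14 - s)*(-9 + E))
((576 + p(11, (1 - 1)²))/(505 + 153) + 455)² = ((576 + (126 - 14*11 + 9*(1 - 1)² - 1*11*(1 - 1)²))/(505 + 153) + 455)² = ((576 + (126 - 154 + 9*0² - 1*11*0²))/658 + 455)² = ((576 + (126 - 154 + 9*0 - 1*11*0))*(1/658) + 455)² = ((576 + (126 - 154 + 0 + 0))*(1/658) + 455)² = ((576 - 28)*(1/658) + 455)² = (548*(1/658) + 455)² = (274/329 + 455)² = (149969/329)² = 22490700961/108241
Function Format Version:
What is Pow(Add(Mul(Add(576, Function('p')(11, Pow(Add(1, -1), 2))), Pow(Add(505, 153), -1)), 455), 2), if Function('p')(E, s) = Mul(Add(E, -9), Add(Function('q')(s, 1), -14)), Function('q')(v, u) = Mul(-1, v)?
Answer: Rational(22490700961, 108241) ≈ 2.0778e+5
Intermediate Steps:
Function('p')(E, s) = Mul(Add(-14, Mul(-1, s)), Add(-9, E)) (Function('p')(E, s) = Mul(Add(E, -9), Add(Mul(-1, s), -14)) = Mul(Add(-9, E), Add(-14, Mul(-1, s))) = Mul(Add(-14, Mul(-1, s)), Add(-9, E)))
Pow(Add(Mul(Add(576, Function('p')(11, Pow(Add(1, -1), 2))), Pow(Add(505, 153), -1)), 455), 2) = Pow(Add(Mul(Add(576, Add(126, Mul(-14, 11), Mul(9, Pow(Add(1, -1), 2)), Mul(-1, 11, Pow(Add(1, -1), 2)))), Pow(Add(505, 153), -1)), 455), 2) = Pow(Add(Mul(Add(576, Add(126, -154, Mul(9, Pow(0, 2)), Mul(-1, 11, Pow(0, 2)))), Pow(658, -1)), 455), 2) = Pow(Add(Mul(Add(576, Add(126, -154, Mul(9, 0), Mul(-1, 11, 0))), Rational(1, 658)), 455), 2) = Pow(Add(Mul(Add(576, Add(126, -154, 0, 0)), Rational(1, 658)), 455), 2) = Pow(Add(Mul(Add(576, -28), Rational(1, 658)), 455), 2) = Pow(Add(Mul(548, Rational(1, 658)), 455), 2) = Pow(Add(Rational(274, 329), 455), 2) = Pow(Rational(149969, 329), 2) = Rational(22490700961, 108241)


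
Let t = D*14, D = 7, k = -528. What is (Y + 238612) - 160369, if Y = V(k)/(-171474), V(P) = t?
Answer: 6708320042/85737 ≈ 78243.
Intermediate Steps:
t = 98 (t = 7*14 = 98)
V(P) = 98
Y = -49/85737 (Y = 98/(-171474) = 98*(-1/171474) = -49/85737 ≈ -0.00057152)
(Y + 238612) - 160369 = (-49/85737 + 238612) - 160369 = 20457876995/85737 - 160369 = 6708320042/85737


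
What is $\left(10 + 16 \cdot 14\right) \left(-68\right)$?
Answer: $-15912$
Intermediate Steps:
$\left(10 + 16 \cdot 14\right) \left(-68\right) = \left(10 + 224\right) \left(-68\right) = 234 \left(-68\right) = -15912$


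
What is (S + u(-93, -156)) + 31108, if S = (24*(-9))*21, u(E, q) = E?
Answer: 26479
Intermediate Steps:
S = -4536 (S = -216*21 = -4536)
(S + u(-93, -156)) + 31108 = (-4536 - 93) + 31108 = -4629 + 31108 = 26479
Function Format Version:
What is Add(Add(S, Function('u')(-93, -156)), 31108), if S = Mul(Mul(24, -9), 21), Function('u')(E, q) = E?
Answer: 26479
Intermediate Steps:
S = -4536 (S = Mul(-216, 21) = -4536)
Add(Add(S, Function('u')(-93, -156)), 31108) = Add(Add(-4536, -93), 31108) = Add(-4629, 31108) = 26479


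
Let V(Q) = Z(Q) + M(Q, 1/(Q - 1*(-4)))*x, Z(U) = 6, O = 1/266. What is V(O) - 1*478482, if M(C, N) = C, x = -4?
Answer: -63637310/133 ≈ -4.7848e+5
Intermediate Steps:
O = 1/266 ≈ 0.0037594
V(Q) = 6 - 4*Q (V(Q) = 6 + Q*(-4) = 6 - 4*Q)
V(O) - 1*478482 = (6 - 4*1/266) - 1*478482 = (6 - 2/133) - 478482 = 796/133 - 478482 = -63637310/133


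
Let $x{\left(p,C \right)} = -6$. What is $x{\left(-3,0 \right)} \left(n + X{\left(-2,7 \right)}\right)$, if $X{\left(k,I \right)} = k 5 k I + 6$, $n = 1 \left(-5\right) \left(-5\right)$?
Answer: $-1026$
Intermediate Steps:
$n = 25$ ($n = \left(-5\right) \left(-5\right) = 25$)
$X{\left(k,I \right)} = 6 + 5 I k^{2}$ ($X{\left(k,I \right)} = 5 k k I + 6 = 5 k^{2} I + 6 = 5 I k^{2} + 6 = 6 + 5 I k^{2}$)
$x{\left(-3,0 \right)} \left(n + X{\left(-2,7 \right)}\right) = - 6 \left(25 + \left(6 + 5 \cdot 7 \left(-2\right)^{2}\right)\right) = - 6 \left(25 + \left(6 + 5 \cdot 7 \cdot 4\right)\right) = - 6 \left(25 + \left(6 + 140\right)\right) = - 6 \left(25 + 146\right) = \left(-6\right) 171 = -1026$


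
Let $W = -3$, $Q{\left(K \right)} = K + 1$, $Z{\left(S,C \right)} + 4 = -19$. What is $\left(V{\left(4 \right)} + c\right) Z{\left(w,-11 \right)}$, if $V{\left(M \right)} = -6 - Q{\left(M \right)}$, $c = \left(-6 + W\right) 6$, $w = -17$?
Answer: $1495$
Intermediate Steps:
$Z{\left(S,C \right)} = -23$ ($Z{\left(S,C \right)} = -4 - 19 = -23$)
$Q{\left(K \right)} = 1 + K$
$c = -54$ ($c = \left(-6 - 3\right) 6 = \left(-9\right) 6 = -54$)
$V{\left(M \right)} = -7 - M$ ($V{\left(M \right)} = -6 - \left(1 + M\right) = -7 - M$)
$\left(V{\left(4 \right)} + c\right) Z{\left(w,-11 \right)} = \left(\left(-7 - 4\right) - 54\right) \left(-23\right) = \left(-11 - 54\right) \left(-23\right) = \left(-65\right) \left(-23\right) = 1495$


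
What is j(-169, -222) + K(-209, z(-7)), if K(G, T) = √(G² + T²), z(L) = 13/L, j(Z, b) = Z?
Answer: -169 + √2140538/7 ≈ 40.008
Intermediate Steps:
j(-169, -222) + K(-209, z(-7)) = -169 + √((-209)² + (13/(-7))²) = -169 + √(43681 + (13*(-⅐))²) = -169 + √(43681 + (-13/7)²) = -169 + √(43681 + 169/49) = -169 + √(2140538/49) = -169 + √2140538/7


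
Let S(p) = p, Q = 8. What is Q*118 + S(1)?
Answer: 945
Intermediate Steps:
Q*118 + S(1) = 8*118 + 1 = 944 + 1 = 945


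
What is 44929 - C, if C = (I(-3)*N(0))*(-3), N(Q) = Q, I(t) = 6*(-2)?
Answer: 44929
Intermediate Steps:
I(t) = -12
C = 0 (C = -12*0*(-3) = 0*(-3) = 0)
44929 - C = 44929 - 1*0 = 44929 + 0 = 44929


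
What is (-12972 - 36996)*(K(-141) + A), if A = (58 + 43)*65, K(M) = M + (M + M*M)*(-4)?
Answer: 3624478848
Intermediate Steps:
K(M) = -4*M**2 - 3*M (K(M) = M + (M + M**2)*(-4) = M + (-4*M - 4*M**2) = -4*M**2 - 3*M)
A = 6565 (A = 101*65 = 6565)
(-12972 - 36996)*(K(-141) + A) = (-12972 - 36996)*(-1*(-141)*(3 + 4*(-141)) + 6565) = -49968*(-1*(-141)*(3 - 564) + 6565) = -49968*(-1*(-141)*(-561) + 6565) = -49968*(-79101 + 6565) = -49968*(-72536) = 3624478848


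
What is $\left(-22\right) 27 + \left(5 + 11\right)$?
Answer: $-578$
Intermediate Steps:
$\left(-22\right) 27 + \left(5 + 11\right) = -594 + 16 = -578$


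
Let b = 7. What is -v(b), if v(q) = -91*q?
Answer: 637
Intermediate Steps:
-v(b) = -(-91)*7 = -1*(-637) = 637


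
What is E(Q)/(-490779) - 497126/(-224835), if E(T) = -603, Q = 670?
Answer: 9041280617/4086825795 ≈ 2.2123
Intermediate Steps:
E(Q)/(-490779) - 497126/(-224835) = -603/(-490779) - 497126/(-224835) = -603*(-1/490779) - 497126*(-1/224835) = 67/54531 + 497126/224835 = 9041280617/4086825795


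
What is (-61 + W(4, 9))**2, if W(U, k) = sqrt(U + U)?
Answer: 3729 - 244*sqrt(2) ≈ 3383.9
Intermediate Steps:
W(U, k) = sqrt(2)*sqrt(U) (W(U, k) = sqrt(2*U) = sqrt(2)*sqrt(U))
(-61 + W(4, 9))**2 = (-61 + sqrt(2)*sqrt(4))**2 = (-61 + sqrt(2)*2)**2 = (-61 + 2*sqrt(2))**2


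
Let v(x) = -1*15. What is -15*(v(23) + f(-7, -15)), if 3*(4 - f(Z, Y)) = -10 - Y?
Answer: 190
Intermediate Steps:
v(x) = -15
f(Z, Y) = 22/3 + Y/3 (f(Z, Y) = 4 - (-10 - Y)/3 = 4 + (10/3 + Y/3) = 22/3 + Y/3)
-15*(v(23) + f(-7, -15)) = -15*(-15 + (22/3 + (⅓)*(-15))) = -15*(-15 + (22/3 - 5)) = -15*(-15 + 7/3) = -15*(-38/3) = 190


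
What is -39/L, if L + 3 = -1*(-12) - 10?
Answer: 39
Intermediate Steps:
L = -1 (L = -3 + (-1*(-12) - 10) = -3 + (12 - 10) = -3 + 2 = -1)
-39/L = -39/(-1) = -39*(-1) = 39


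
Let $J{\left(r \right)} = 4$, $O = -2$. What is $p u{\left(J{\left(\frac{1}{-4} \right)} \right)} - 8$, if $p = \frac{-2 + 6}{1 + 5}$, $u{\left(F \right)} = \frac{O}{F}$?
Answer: $- \frac{25}{3} \approx -8.3333$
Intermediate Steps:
$u{\left(F \right)} = - \frac{2}{F}$
$p = \frac{2}{3}$ ($p = \frac{4}{6} = 4 \cdot \frac{1}{6} = \frac{2}{3} \approx 0.66667$)
$p u{\left(J{\left(\frac{1}{-4} \right)} \right)} - 8 = \frac{2 \left(- \frac{2}{4}\right)}{3} - 8 = \frac{2 \left(\left(-2\right) \frac{1}{4}\right)}{3} - 8 = \frac{2}{3} \left(- \frac{1}{2}\right) - 8 = - \frac{1}{3} - 8 = - \frac{25}{3}$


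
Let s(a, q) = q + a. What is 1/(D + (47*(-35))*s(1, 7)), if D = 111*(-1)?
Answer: -1/13271 ≈ -7.5352e-5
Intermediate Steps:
s(a, q) = a + q
D = -111
1/(D + (47*(-35))*s(1, 7)) = 1/(-111 + (47*(-35))*(1 + 7)) = 1/(-111 - 1645*8) = 1/(-111 - 13160) = 1/(-13271) = -1/13271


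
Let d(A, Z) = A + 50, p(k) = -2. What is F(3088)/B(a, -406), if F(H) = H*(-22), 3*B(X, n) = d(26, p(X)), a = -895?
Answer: -50952/19 ≈ -2681.7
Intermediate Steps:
d(A, Z) = 50 + A
B(X, n) = 76/3 (B(X, n) = (50 + 26)/3 = (1/3)*76 = 76/3)
F(H) = -22*H
F(3088)/B(a, -406) = (-22*3088)/(76/3) = -67936*3/76 = -50952/19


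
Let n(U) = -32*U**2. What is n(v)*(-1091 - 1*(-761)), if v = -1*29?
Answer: 8880960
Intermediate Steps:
v = -29
n(v)*(-1091 - 1*(-761)) = (-32*(-29)**2)*(-1091 - 1*(-761)) = (-32*841)*(-1091 + 761) = -26912*(-330) = 8880960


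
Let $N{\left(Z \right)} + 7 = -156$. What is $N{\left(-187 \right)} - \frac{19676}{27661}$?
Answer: $- \frac{4528419}{27661} \approx -163.71$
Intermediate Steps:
$N{\left(Z \right)} = -163$ ($N{\left(Z \right)} = -7 - 156 = -163$)
$N{\left(-187 \right)} - \frac{19676}{27661} = -163 - \frac{19676}{27661} = - \frac{4528419}{27661}$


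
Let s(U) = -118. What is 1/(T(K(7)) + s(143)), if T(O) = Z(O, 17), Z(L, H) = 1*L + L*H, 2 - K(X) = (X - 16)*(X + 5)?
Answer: 1/1862 ≈ 0.00053706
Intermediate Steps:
K(X) = 2 - (-16 + X)*(5 + X) (K(X) = 2 - (X - 16)*(X + 5) = 2 - (-16 + X)*(5 + X))
Z(L, H) = L + H*L
T(O) = 18*O (T(O) = O*(1 + 17) = O*18 = 18*O)
1/(T(K(7)) + s(143)) = 1/(18*(82 - 1*7**2 + 11*7) - 118) = 1/(18*(82 - 1*49 + 77) - 118) = 1/(18*(82 - 49 + 77) - 118) = 1/(18*110 - 118) = 1/(1980 - 118) = 1/1862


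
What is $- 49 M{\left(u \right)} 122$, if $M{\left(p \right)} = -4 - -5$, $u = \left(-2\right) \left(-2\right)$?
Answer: $-5978$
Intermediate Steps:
$u = 4$
$M{\left(p \right)} = 1$ ($M{\left(p \right)} = -4 + 5 = 1$)
$- 49 M{\left(u \right)} 122 = \left(-49\right) 1 \cdot 122 = \left(-49\right) 122 = -5978$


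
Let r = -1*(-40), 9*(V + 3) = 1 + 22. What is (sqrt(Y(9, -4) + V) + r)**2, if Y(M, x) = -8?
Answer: 14324/9 + 160*I*sqrt(19)/3 ≈ 1591.6 + 232.47*I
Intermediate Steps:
V = -4/9 (V = -3 + (1 + 22)/9 = -3 + (1/9)*23 = -3 + 23/9 = -4/9 ≈ -0.44444)
r = 40
(sqrt(Y(9, -4) + V) + r)**2 = (sqrt(-8 - 4/9) + 40)**2 = (sqrt(-76/9) + 40)**2 = (2*I*sqrt(19)/3 + 40)**2 = (40 + 2*I*sqrt(19)/3)**2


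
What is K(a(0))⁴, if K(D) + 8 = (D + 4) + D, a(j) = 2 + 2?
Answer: 256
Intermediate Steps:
a(j) = 4
K(D) = -4 + 2*D (K(D) = -8 + ((D + 4) + D) = -8 + ((4 + D) + D) = -8 + (4 + 2*D) = -4 + 2*D)
K(a(0))⁴ = (-4 + 2*4)⁴ = (-4 + 8)⁴ = 4⁴ = 256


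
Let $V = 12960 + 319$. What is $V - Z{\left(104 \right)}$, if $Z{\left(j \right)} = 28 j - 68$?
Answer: $10435$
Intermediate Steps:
$V = 13279$
$Z{\left(j \right)} = -68 + 28 j$
$V - Z{\left(104 \right)} = 13279 - \left(-68 + 28 \cdot 104\right) = 13279 - \left(-68 + 2912\right) = 13279 - 2844 = 10435$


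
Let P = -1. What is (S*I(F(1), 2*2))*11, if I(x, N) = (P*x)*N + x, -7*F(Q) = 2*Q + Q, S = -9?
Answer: -891/7 ≈ -127.29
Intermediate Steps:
F(Q) = -3*Q/7 (F(Q) = -(2*Q + Q)/7 = -3*Q/7)
I(x, N) = x - N*x (I(x, N) = (-x)*N + x = -N*x + x = x - N*x)
(S*I(F(1), 2*2))*11 = -9*(-3/7*1)*(1 - 2*2)*11 = -(-27)*(1 - 1*4)/7*11 = -(-27)*(1 - 4)/7*11 = -(-27)*(-3)/7*11 = -9*9/7*11 = -81/7*11 = -891/7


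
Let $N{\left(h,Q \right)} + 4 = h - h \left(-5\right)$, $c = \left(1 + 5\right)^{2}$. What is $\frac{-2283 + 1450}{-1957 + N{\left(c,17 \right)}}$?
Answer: $\frac{833}{1745} \approx 0.47736$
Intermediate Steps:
$c = 36$ ($c = 6^{2} = 36$)
$N{\left(h,Q \right)} = -4 + 6 h$ ($N{\left(h,Q \right)} = -4 - \left(- h + h \left(-5\right)\right) = -4 + \left(h - - 5 h\right) = -4 + \left(h + 5 h\right) = -4 + 6 h$)
$\frac{-2283 + 1450}{-1957 + N{\left(c,17 \right)}} = \frac{-2283 + 1450}{-1957 + \left(-4 + 6 \cdot 36\right)} = - \frac{833}{-1957 + \left(-4 + 216\right)} = - \frac{833}{-1957 + 212} = - \frac{833}{-1745} = \left(-833\right) \left(- \frac{1}{1745}\right) = \frac{833}{1745}$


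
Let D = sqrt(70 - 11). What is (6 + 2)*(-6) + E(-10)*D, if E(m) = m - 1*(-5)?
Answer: -48 - 5*sqrt(59) ≈ -86.406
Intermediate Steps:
D = sqrt(59) ≈ 7.6811
E(m) = 5 + m (E(m) = m + 5 = 5 + m)
(6 + 2)*(-6) + E(-10)*D = (6 + 2)*(-6) + (5 - 10)*sqrt(59) = 8*(-6) - 5*sqrt(59) = -48 - 5*sqrt(59)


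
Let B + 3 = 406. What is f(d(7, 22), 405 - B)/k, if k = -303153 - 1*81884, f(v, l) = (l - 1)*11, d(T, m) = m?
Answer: -11/385037 ≈ -2.8569e-5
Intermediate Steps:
B = 403 (B = -3 + 406 = 403)
f(v, l) = -11 + 11*l (f(v, l) = (-1 + l)*11 = -11 + 11*l)
k = -385037 (k = -303153 - 81884 = -385037)
f(d(7, 22), 405 - B)/k = (-11 + 11*(405 - 1*403))/(-385037) = (-11 + 11*(405 - 403))*(-1/385037) = (-11 + 11*2)*(-1/385037) = (-11 + 22)*(-1/385037) = 11*(-1/385037) = -11/385037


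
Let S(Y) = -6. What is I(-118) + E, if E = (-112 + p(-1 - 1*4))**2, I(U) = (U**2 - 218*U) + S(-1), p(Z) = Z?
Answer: 53331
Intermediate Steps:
I(U) = -6 + U**2 - 218*U (I(U) = (U**2 - 218*U) - 6 = -6 + U**2 - 218*U)
E = 13689 (E = (-112 + (-1 - 1*4))**2 = (-112 + (-1 - 4))**2 = (-112 - 5)**2 = (-117)**2 = 13689)
I(-118) + E = (-6 + (-118)**2 - 218*(-118)) + 13689 = (-6 + 13924 + 25724) + 13689 = 39642 + 13689 = 53331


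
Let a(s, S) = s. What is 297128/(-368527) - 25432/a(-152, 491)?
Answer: 1165901901/7002013 ≈ 166.51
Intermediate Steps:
297128/(-368527) - 25432/a(-152, 491) = 297128/(-368527) - 25432/(-152) = 297128*(-1/368527) - 25432*(-1/152) = -297128/368527 + 3179/19 = 1165901901/7002013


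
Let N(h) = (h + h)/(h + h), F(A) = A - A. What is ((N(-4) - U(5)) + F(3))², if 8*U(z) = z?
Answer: 9/64 ≈ 0.14063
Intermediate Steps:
F(A) = 0
N(h) = 1 (N(h) = (2*h)/((2*h)) = (2*h)*(1/(2*h)) = 1)
U(z) = z/8
((N(-4) - U(5)) + F(3))² = ((1 - 5/8) + 0)² = (3/8 + 0)² = (3/8)² = 9/64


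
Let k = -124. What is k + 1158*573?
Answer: 663410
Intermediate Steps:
k + 1158*573 = -124 + 1158*573 = -124 + 663534 = 663410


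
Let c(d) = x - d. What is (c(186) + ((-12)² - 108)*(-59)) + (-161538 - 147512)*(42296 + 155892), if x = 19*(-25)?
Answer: -61250004185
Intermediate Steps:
x = -475
c(d) = -475 - d
(c(186) + ((-12)² - 108)*(-59)) + (-161538 - 147512)*(42296 + 155892) = ((-475 - 1*186) + ((-12)² - 108)*(-59)) + (-161538 - 147512)*(42296 + 155892) = ((-475 - 186) + (144 - 108)*(-59)) - 309050*198188 = (-661 + 36*(-59)) - 61250001400 = (-661 - 2124) - 61250001400 = -2785 - 61250001400 = -61250004185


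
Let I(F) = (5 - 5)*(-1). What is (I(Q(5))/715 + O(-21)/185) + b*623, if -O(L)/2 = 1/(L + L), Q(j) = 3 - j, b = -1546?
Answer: -3741868829/3885 ≈ -9.6316e+5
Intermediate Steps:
O(L) = -1/L (O(L) = -2/(L + L) = -2*1/(2*L) = -1/L)
I(F) = 0 (I(F) = 0*(-1) = 0)
(I(Q(5))/715 + O(-21)/185) + b*623 = (0/715 - 1/(-21)/185) - 1546*623 = (0*(1/715) - 1*(-1/21)*(1/185)) - 963158 = (0 + (1/21)*(1/185)) - 963158 = (0 + 1/3885) - 963158 = 1/3885 - 963158 = -3741868829/3885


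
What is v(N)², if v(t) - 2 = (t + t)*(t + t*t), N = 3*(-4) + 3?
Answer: 1674436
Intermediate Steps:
N = -9 (N = -12 + 3 = -9)
v(t) = 2 + 2*t*(t + t²) (v(t) = 2 + (t + t)*(t + t*t) = 2 + (2*t)*(t + t²) = 2 + 2*t*(t + t²))
v(N)² = (2 + 2*(-9)² + 2*(-9)³)² = (2 + 2*81 + 2*(-729))² = (2 + 162 - 1458)² = (-1294)² = 1674436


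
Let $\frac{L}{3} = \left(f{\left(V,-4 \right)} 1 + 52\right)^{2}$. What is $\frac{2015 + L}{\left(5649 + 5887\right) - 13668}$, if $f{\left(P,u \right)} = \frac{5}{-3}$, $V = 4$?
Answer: $- \frac{14423}{3198} \approx -4.51$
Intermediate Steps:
$f{\left(P,u \right)} = - \frac{5}{3}$ ($f{\left(P,u \right)} = 5 \left(- \frac{1}{3}\right) = - \frac{5}{3}$)
$L = \frac{22801}{3}$ ($L = 3 \left(\left(- \frac{5}{3}\right) 1 + 52\right)^{2} = 3 \left(- \frac{5}{3} + 52\right)^{2} = 3 \left(\frac{151}{3}\right)^{2} = 3 \cdot \frac{22801}{9} = \frac{22801}{3} \approx 7600.3$)
$\frac{2015 + L}{\left(5649 + 5887\right) - 13668} = \frac{2015 + \frac{22801}{3}}{\left(5649 + 5887\right) - 13668} = \frac{28846}{3 \left(11536 - 13668\right)} = \frac{28846}{3 \left(-2132\right)} = \frac{28846}{3} \left(- \frac{1}{2132}\right) = - \frac{14423}{3198}$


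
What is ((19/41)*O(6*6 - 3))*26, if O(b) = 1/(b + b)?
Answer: 247/1353 ≈ 0.18256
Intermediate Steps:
O(b) = 1/(2*b)
((19/41)*O(6*6 - 3))*26 = ((19/41)*(1/(2*(6*6 - 3))))*26 = ((19*(1/41))*(1/(2*(36 - 3))))*26 = (19*((1/2)/33)/41)*26 = (19*((1/2)*(1/33))/41)*26 = ((19/41)*(1/66))*26 = (19/2706)*26 = 247/1353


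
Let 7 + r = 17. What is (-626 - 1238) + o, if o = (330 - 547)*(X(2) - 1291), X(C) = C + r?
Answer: 275679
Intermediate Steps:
r = 10 (r = -7 + 17 = 10)
X(C) = 10 + C (X(C) = C + 10 = 10 + C)
o = 277543 (o = (330 - 547)*((10 + 2) - 1291) = -217*(12 - 1291) = -217*(-1279) = 277543)
(-626 - 1238) + o = (-626 - 1238) + 277543 = -1864 + 277543 = 275679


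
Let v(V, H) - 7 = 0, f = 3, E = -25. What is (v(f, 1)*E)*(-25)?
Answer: 4375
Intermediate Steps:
v(V, H) = 7 (v(V, H) = 7 + 0 = 7)
(v(f, 1)*E)*(-25) = (7*(-25))*(-25) = -175*(-25) = 4375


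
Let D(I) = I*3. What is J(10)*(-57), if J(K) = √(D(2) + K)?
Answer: -228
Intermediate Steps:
D(I) = 3*I
J(K) = √(6 + K) (J(K) = √(3*2 + K) = √(6 + K))
J(10)*(-57) = √(6 + 10)*(-57) = √16*(-57) = 4*(-57) = -228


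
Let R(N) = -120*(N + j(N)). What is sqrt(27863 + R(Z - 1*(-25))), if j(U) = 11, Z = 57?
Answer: sqrt(16703) ≈ 129.24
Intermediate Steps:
R(N) = -1320 - 120*N (R(N) = -120*(N + 11) = -120*(11 + N) = -1320 - 120*N)
sqrt(27863 + R(Z - 1*(-25))) = sqrt(27863 + (-1320 - 120*(57 - 1*(-25)))) = sqrt(27863 + (-1320 - 120*(57 + 25))) = sqrt(27863 + (-1320 - 120*82)) = sqrt(27863 + (-1320 - 9840)) = sqrt(27863 - 11160) = sqrt(16703)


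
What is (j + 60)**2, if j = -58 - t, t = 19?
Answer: 289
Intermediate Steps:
j = -77 (j = -58 - 1*19 = -58 - 19 = -77)
(j + 60)**2 = (-77 + 60)**2 = (-17)**2 = 289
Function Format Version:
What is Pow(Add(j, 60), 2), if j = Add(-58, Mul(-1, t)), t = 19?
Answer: 289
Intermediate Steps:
j = -77 (j = Add(-58, Mul(-1, 19)) = Add(-58, -19) = -77)
Pow(Add(j, 60), 2) = Pow(Add(-77, 60), 2) = Pow(-17, 2) = 289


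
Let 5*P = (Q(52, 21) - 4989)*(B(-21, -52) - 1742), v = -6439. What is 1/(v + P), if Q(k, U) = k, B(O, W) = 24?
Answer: 5/8449571 ≈ 5.9175e-7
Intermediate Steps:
P = 8481766/5 (P = ((52 - 4989)*(24 - 1742))/5 = (-4937*(-1718))/5 = (⅕)*8481766 = 8481766/5 ≈ 1.6964e+6)
1/(v + P) = 1/(-6439 + 8481766/5) = 1/(8449571/5) = 5/8449571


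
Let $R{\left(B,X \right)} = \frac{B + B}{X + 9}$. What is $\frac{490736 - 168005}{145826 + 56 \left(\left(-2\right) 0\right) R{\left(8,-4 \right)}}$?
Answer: $\frac{322731}{145826} \approx 2.2131$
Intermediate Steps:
$R{\left(B,X \right)} = \frac{2 B}{9 + X}$
$\frac{490736 - 168005}{145826 + 56 \left(\left(-2\right) 0\right) R{\left(8,-4 \right)}} = \frac{490736 - 168005}{145826 + 56 \left(\left(-2\right) 0\right) 2 \cdot 8 \frac{1}{9 - 4}} = \frac{322731}{145826 + 56 \cdot 0 \cdot 2 \cdot 8 \cdot \frac{1}{5}} = \frac{322731}{145826 + 0 \cdot 2 \cdot 8 \cdot \frac{1}{5}} = \frac{322731}{145826 + 0 \cdot \frac{16}{5}} = \frac{322731}{145826 + 0} = \frac{322731}{145826}$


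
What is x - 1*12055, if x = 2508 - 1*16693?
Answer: -26240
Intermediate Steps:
x = -14185 (x = 2508 - 16693 = -14185)
x - 1*12055 = -14185 - 1*12055 = -14185 - 12055 = -26240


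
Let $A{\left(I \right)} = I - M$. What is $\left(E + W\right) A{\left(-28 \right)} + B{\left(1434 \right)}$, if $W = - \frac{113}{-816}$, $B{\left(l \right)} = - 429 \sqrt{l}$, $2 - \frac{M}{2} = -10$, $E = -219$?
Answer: $\frac{2321683}{204} - 429 \sqrt{1434} \approx -4864.7$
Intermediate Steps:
$M = 24$ ($M = 4 - -20 = 4 + 20 = 24$)
$A{\left(I \right)} = -24 + I$ ($A{\left(I \right)} = I - 24 = -24 + I$)
$W = \frac{113}{816}$ ($W = \left(-113\right) \left(- \frac{1}{816}\right) = \frac{113}{816} \approx 0.13848$)
$\left(E + W\right) A{\left(-28 \right)} + B{\left(1434 \right)} = \left(-219 + \frac{113}{816}\right) \left(-24 - 28\right) - 429 \sqrt{1434} = \left(- \frac{178591}{816}\right) \left(-52\right) - 429 \sqrt{1434} = \frac{2321683}{204} - 429 \sqrt{1434}$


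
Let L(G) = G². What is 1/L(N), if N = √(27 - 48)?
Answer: -1/21 ≈ -0.047619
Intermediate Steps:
N = I*√21 (N = √(-21) = I*√21 ≈ 4.5826*I)
1/L(N) = 1/((I*√21)²) = 1/(-21) = -1/21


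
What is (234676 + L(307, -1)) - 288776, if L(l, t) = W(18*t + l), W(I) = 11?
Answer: -54089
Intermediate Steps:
L(l, t) = 11
(234676 + L(307, -1)) - 288776 = (234676 + 11) - 288776 = 234687 - 288776 = -54089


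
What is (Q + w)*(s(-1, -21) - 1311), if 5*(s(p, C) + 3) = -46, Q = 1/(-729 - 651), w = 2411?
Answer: -5503154066/1725 ≈ -3.1902e+6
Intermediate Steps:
Q = -1/1380 (Q = 1/(-1380) = -1/1380 ≈ -0.00072464)
s(p, C) = -61/5 (s(p, C) = -3 + (⅕)*(-46) = -3 - 46/5 = -61/5)
(Q + w)*(s(-1, -21) - 1311) = (-1/1380 + 2411)*(-61/5 - 1311) = (3327179/1380)*(-6616/5) = -5503154066/1725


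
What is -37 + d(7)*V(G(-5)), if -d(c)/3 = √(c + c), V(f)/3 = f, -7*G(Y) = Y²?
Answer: -37 + 225*√14/7 ≈ 83.268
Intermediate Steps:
G(Y) = -Y²/7
V(f) = 3*f
d(c) = -3*√2*√c (d(c) = -3*√(c + c) = -3*√2*√c)
-37 + d(7)*V(G(-5)) = -37 + (-3*√2*√7)*(3*(-⅐*(-5)²)) = -37 + (-3*√14)*(3*(-⅐*25)) = -37 + (-3*√14)*(3*(-25/7)) = -37 - 3*√14*(-75/7) = -37 + 225*√14/7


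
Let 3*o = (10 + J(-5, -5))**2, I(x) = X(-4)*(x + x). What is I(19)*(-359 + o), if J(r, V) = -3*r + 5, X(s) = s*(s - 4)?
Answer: -71744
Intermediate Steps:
X(s) = s*(-4 + s)
I(x) = 64*x (I(x) = (-4*(-4 - 4))*(x + x) = (-4*(-8))*(2*x) = 32*(2*x) = 64*x)
J(r, V) = 5 - 3*r
o = 300 (o = (10 + (5 - 3*(-5)))**2/3 = (10 + (5 + 15))**2/3 = (10 + 20)**2/3 = (1/3)*30**2 = (1/3)*900 = 300)
I(19)*(-359 + o) = (64*19)*(-359 + 300) = 1216*(-59) = -71744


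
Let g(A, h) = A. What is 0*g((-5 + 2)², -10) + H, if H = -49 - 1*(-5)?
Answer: -44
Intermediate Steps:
H = -44 (H = -49 + 5 = -44)
0*g((-5 + 2)², -10) + H = 0*(-5 + 2)² - 44 = 0*(-3)² - 44 = 0*9 - 44 = 0 - 44 = -44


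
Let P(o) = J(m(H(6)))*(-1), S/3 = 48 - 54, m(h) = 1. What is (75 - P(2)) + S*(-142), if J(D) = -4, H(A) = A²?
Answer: 2627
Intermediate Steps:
S = -18 (S = 3*(48 - 54) = 3*(-6) = -18)
P(o) = 4 (P(o) = -4*(-1) = 4)
(75 - P(2)) + S*(-142) = (75 - 1*4) - 18*(-142) = (75 - 4) + 2556 = 71 + 2556 = 2627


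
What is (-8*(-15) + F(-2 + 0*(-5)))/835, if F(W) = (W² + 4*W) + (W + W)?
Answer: 112/835 ≈ 0.13413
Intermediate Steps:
F(W) = W² + 6*W (F(W) = (W² + 4*W) + 2*W = W² + 6*W)
(-8*(-15) + F(-2 + 0*(-5)))/835 = (-8*(-15) + (-2 + 0*(-5))*(6 + (-2 + 0*(-5))))/835 = (120 + (-2 + 0)*(6 + (-2 + 0)))*(1/835) = (120 - 2*(6 - 2))*(1/835) = (120 - 2*4)*(1/835) = (120 - 8)*(1/835) = 112*(1/835) = 112/835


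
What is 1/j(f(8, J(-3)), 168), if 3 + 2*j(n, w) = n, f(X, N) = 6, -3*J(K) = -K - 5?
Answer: 2/3 ≈ 0.66667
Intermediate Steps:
J(K) = 5/3 + K/3 (J(K) = -(-K - 5)/3 = -(-5 - K)/3 = 5/3 + K/3)
j(n, w) = -3/2 + n/2
1/j(f(8, J(-3)), 168) = 1/(-3/2 + (1/2)*6) = 1/(-3/2 + 3) = 1/(3/2) = 2/3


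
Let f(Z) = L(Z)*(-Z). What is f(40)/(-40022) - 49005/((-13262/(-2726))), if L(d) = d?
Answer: -1336605727165/132692941 ≈ -10073.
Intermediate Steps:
f(Z) = -Z² (f(Z) = Z*(-Z) = -Z²)
f(40)/(-40022) - 49005/((-13262/(-2726))) = -1*40²/(-40022) - 49005/((-13262/(-2726))) = -1*1600*(-1/40022) - 49005/((-13262*(-1/2726))) = -1600*(-1/40022) - 49005/6631/1363 = 800/20011 - 49005*1363/6631 = 800/20011 - 66793815/6631 = -1336605727165/132692941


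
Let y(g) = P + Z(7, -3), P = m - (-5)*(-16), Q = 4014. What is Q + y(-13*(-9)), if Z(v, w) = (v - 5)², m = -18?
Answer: 3920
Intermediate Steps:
Z(v, w) = (-5 + v)²
P = -98 (P = -18 - (-5)*(-16) = -18 - 1*80 = -18 - 80 = -98)
y(g) = -94 (y(g) = -98 + (-5 + 7)² = -98 + 2² = -98 + 4 = -94)
Q + y(-13*(-9)) = 4014 - 94 = 3920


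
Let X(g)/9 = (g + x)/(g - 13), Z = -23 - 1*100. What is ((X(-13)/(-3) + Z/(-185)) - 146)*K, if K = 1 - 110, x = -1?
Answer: 38522344/2405 ≈ 16018.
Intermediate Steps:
Z = -123 (Z = -23 - 100 = -123)
X(g) = 9*(-1 + g)/(-13 + g) (X(g) = 9*((g - 1)/(g - 13)) = 9*((-1 + g)/(-13 + g)) = 9*(-1 + g)/(-13 + g))
K = -109
((X(-13)/(-3) + Z/(-185)) - 146)*K = (((9*(-1 - 13)/(-13 - 13))/(-3) - 123/(-185)) - 146)*(-109) = (((9*(-14)/(-26))*(-⅓) - 123*(-1/185)) - 146)*(-109) = (((9*(-1/26)*(-14))*(-⅓) + 123/185) - 146)*(-109) = (((63/13)*(-⅓) + 123/185) - 146)*(-109) = ((-21/13 + 123/185) - 146)*(-109) = (-2286/2405 - 146)*(-109) = -353416/2405*(-109) = 38522344/2405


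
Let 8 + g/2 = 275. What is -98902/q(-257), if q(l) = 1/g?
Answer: -52813668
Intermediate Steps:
g = 534 (g = -16 + 2*275 = -16 + 550 = 534)
q(l) = 1/534
-98902/q(-257) = -98902/1/534 = -98902*534 = -52813668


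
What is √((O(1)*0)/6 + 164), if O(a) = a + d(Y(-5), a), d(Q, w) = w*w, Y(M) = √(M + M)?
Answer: 2*√41 ≈ 12.806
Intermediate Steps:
Y(M) = √2*√M (Y(M) = √(2*M) = √2*√M)
d(Q, w) = w²
O(a) = a + a²
√((O(1)*0)/6 + 164) = √(((1*(1 + 1))*0)/6 + 164) = √(((1*2)*0)*(⅙) + 164) = √((2*0)*(⅙) + 164) = √(0*(⅙) + 164) = √(0 + 164) = √164 = 2*√41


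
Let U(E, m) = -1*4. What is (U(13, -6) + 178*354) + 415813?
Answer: 478821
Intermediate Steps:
U(E, m) = -4
(U(13, -6) + 178*354) + 415813 = (-4 + 178*354) + 415813 = (-4 + 63012) + 415813 = 63008 + 415813 = 478821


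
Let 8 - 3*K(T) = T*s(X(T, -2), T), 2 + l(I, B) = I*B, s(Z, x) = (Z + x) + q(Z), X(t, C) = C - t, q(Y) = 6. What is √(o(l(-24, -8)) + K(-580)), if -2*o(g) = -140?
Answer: 3*√94 ≈ 29.086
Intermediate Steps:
s(Z, x) = 6 + Z + x (s(Z, x) = (Z + x) + 6 = 6 + Z + x)
l(I, B) = -2 + B*I (l(I, B) = -2 + I*B = -2 + B*I)
K(T) = 8/3 - 4*T/3 (K(T) = 8/3 - T*(6 + (-2 - T) + T)/3 = 8/3 - T*4/3 = 8/3 - 4*T/3)
o(g) = 70 (o(g) = -½*(-140) = 70)
√(o(l(-24, -8)) + K(-580)) = √(70 + (8/3 - 4/3*(-580))) = √(70 + (8/3 + 2320/3)) = √(70 + 776) = √846 = 3*√94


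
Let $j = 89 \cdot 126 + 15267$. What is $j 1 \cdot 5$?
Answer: $132405$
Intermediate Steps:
$j = 26481$ ($j = 11214 + 15267 = 26481$)
$j 1 \cdot 5 = 26481 \cdot 1 \cdot 5 = 26481 \cdot 5 = 132405$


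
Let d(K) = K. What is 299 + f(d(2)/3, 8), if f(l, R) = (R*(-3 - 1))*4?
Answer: 171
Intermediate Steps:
f(l, R) = -16*R (f(l, R) = (R*(-4))*4 = -4*R*4 = -16*R)
299 + f(d(2)/3, 8) = 299 - 16*8 = 299 - 128 = 171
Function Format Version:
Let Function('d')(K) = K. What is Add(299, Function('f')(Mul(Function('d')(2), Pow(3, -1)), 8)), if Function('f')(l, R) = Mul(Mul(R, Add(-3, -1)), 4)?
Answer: 171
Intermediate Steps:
Function('f')(l, R) = Mul(-16, R) (Function('f')(l, R) = Mul(Mul(R, -4), 4) = Mul(Mul(-4, R), 4) = Mul(-16, R))
Add(299, Function('f')(Mul(Function('d')(2), Pow(3, -1)), 8)) = Add(299, Mul(-16, 8)) = Add(299, -128) = 171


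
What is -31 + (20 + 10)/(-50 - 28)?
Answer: -408/13 ≈ -31.385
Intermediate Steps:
-31 + (20 + 10)/(-50 - 28) = -31 + 30/(-78) = -31 - 1/78*30 = -31 - 5/13 = -408/13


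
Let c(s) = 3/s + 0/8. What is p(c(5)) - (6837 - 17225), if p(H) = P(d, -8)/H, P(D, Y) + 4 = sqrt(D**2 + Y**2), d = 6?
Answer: 10398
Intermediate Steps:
c(s) = 3/s (c(s) = 3/s + 0*(1/8) = 3/s + 0 = 3/s)
P(D, Y) = -4 + sqrt(D**2 + Y**2)
p(H) = 6/H (p(H) = (-4 + sqrt(6**2 + (-8)**2))/H = (-4 + sqrt(36 + 64))/H = (-4 + sqrt(100))/H = (-4 + 10)/H = 6/H)
p(c(5)) - (6837 - 17225) = 6/((3/5)) - (6837 - 17225) = 6/((3*(1/5))) - 1*(-10388) = 6/(3/5) + 10388 = 6*(5/3) + 10388 = 10 + 10388 = 10398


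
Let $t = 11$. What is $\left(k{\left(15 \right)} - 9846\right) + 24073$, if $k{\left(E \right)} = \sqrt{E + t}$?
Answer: $14227 + \sqrt{26} \approx 14232.0$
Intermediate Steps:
$k{\left(E \right)} = \sqrt{11 + E}$ ($k{\left(E \right)} = \sqrt{E + 11} = \sqrt{11 + E}$)
$\left(k{\left(15 \right)} - 9846\right) + 24073 = \left(\sqrt{11 + 15} - 9846\right) + 24073 = \left(\sqrt{26} - 9846\right) + 24073 = \left(-9846 + \sqrt{26}\right) + 24073 = 14227 + \sqrt{26}$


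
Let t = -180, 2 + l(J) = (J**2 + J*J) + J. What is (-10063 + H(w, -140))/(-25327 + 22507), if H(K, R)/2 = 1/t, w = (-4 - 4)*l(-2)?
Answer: 905671/253800 ≈ 3.5684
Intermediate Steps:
l(J) = -2 + J + 2*J**2 (l(J) = -2 + ((J**2 + J*J) + J) = -2 + ((J**2 + J**2) + J) = -2 + (2*J**2 + J) = -2 + (J + 2*J**2) = -2 + J + 2*J**2)
w = -32 (w = (-4 - 4)*(-2 - 2 + 2*(-2)**2) = -8*(-2 - 2 + 2*4) = -8*(-2 - 2 + 8) = -8*4 = -32)
H(K, R) = -1/90 (H(K, R) = 2/(-180) = 2*(-1/180) = -1/90)
(-10063 + H(w, -140))/(-25327 + 22507) = (-10063 - 1/90)/(-25327 + 22507) = -905671/90/(-2820) = -905671/90*(-1/2820) = 905671/253800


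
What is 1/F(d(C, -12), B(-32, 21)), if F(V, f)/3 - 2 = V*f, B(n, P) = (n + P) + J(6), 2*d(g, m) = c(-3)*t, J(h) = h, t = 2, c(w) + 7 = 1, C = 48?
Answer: 1/96 ≈ 0.010417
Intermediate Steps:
c(w) = -6 (c(w) = -7 + 1 = -6)
d(g, m) = -6 (d(g, m) = (-6*2)/2 = (½)*(-12) = -6)
B(n, P) = 6 + P + n (B(n, P) = (n + P) + 6 = (P + n) + 6 = 6 + P + n)
F(V, f) = 6 + 3*V*f (F(V, f) = 6 + 3*(V*f) = 6 + 3*V*f)
1/F(d(C, -12), B(-32, 21)) = 1/(6 + 3*(-6)*(6 + 21 - 32)) = 1/(6 + 3*(-6)*(-5)) = 1/(6 + 90) = 1/96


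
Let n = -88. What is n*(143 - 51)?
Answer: -8096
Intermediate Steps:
n*(143 - 51) = -88*(143 - 51) = -88*92 = -8096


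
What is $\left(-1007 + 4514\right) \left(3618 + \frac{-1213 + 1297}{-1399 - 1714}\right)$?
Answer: $\frac{39498464250}{3113} \approx 1.2688 \cdot 10^{7}$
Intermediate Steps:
$\left(-1007 + 4514\right) \left(3618 + \frac{-1213 + 1297}{-1399 - 1714}\right) = 3507 \left(3618 + \frac{84}{-3113}\right) = 3507 \left(3618 + 84 \left(- \frac{1}{3113}\right)\right) = 3507 \left(3618 - \frac{84}{3113}\right) = 3507 \cdot \frac{11262750}{3113} = \frac{39498464250}{3113}$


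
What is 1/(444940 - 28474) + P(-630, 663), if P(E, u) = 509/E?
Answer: -654261/809795 ≈ -0.80793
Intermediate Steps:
1/(444940 - 28474) + P(-630, 663) = 1/(444940 - 28474) + 509/(-630) = 1/416466 + 509*(-1/630) = 1/416466 - 509/630 = -654261/809795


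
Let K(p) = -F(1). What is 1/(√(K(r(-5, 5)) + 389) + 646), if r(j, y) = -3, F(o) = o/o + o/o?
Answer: 646/416929 - 3*√43/416929 ≈ 0.0015022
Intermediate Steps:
F(o) = 2 (F(o) = 1 + 1 = 2)
K(p) = -2 (K(p) = -1*2 = -2)
1/(√(K(r(-5, 5)) + 389) + 646) = 1/(√(-2 + 389) + 646) = 1/(√387 + 646) = 1/(3*√43 + 646) = 1/(646 + 3*√43)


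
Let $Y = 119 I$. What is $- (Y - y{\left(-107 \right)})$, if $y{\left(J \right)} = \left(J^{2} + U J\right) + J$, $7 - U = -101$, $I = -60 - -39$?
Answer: $2285$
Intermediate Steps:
$I = -21$ ($I = -60 + 39 = -21$)
$U = 108$ ($U = 7 - -101 = 7 + 101 = 108$)
$y{\left(J \right)} = J^{2} + 109 J$ ($y{\left(J \right)} = \left(J^{2} + 108 J\right) + J = J^{2} + 109 J$)
$Y = -2499$ ($Y = 119 \left(-21\right) = -2499$)
$- (Y - y{\left(-107 \right)}) = - (-2499 - - 107 \left(109 - 107\right)) = - (-2499 - \left(-107\right) 2) = - (-2499 - -214) = - (-2499 + 214) = \left(-1\right) \left(-2285\right) = 2285$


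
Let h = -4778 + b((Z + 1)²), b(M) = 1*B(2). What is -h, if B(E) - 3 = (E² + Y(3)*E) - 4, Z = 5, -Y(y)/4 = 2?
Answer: 4791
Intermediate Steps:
Y(y) = -8 (Y(y) = -4*2 = -8)
B(E) = -1 + E² - 8*E (B(E) = 3 + ((E² - 8*E) - 4) = 3 + (-4 + E² - 8*E) = -1 + E² - 8*E)
b(M) = -13 (b(M) = 1*(-1 + 2² - 8*2) = 1*(-1 + 4 - 16) = 1*(-13) = -13)
h = -4791 (h = -4778 - 13 = -4791)
-h = -1*(-4791) = 4791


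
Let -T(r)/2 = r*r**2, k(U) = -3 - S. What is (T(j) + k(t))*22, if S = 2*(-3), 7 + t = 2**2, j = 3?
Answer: -1122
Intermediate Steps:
t = -3 (t = -7 + 2**2 = -7 + 4 = -3)
S = -6
k(U) = 3 (k(U) = -3 - 1*(-6) = -3 + 6 = 3)
T(r) = -2*r**3 (T(r) = -2*r*r**2 = -2*r**3)
(T(j) + k(t))*22 = (-2*3**3 + 3)*22 = (-2*27 + 3)*22 = (-54 + 3)*22 = -51*22 = -1122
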